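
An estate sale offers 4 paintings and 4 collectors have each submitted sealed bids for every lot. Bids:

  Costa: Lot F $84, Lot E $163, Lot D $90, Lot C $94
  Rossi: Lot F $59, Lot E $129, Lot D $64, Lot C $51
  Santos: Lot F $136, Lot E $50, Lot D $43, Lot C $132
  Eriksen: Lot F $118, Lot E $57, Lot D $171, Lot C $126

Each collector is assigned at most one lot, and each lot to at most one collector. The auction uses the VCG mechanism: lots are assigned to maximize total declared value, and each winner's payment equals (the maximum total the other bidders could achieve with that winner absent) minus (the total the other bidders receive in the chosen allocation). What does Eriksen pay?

Eriksen pays $4.

Efficient allocation: Costa→Lot C ($94), Rossi→Lot E ($129), Santos→Lot F ($136), Eriksen→Lot D ($171); total welfare W = $530.
Eriksen receives Lot D at value $171, so the others get W − 171 = $359.
Without Eriksen: best allocation of the remaining 3 bidders over all 4 lots is Costa→Lot E ($163), Rossi→Lot D ($64), Santos→Lot F ($136), total $363.
VCG payment = (others' best without Eriksen) − (others' welfare with Eriksen) = 363 − 359 = $4.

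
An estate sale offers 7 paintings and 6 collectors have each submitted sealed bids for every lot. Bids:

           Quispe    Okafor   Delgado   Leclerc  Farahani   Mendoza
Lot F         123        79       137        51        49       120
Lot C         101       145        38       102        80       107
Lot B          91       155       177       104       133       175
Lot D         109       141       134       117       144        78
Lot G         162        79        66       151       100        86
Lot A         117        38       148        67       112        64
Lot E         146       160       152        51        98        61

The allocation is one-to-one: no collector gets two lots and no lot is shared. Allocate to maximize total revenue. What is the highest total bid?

Optimal: Quispe→Lot E ($146), Okafor→Lot C ($145), Delgado→Lot A ($148), Leclerc→Lot G ($151), Farahani→Lot D ($144), Mendoza→Lot B ($175) — total 146+145+148+151+144+175 = $909.
Column-greedy (each lot in turn goes to its best remaining collector) gives $830, worse by 79.

Maximum total: $909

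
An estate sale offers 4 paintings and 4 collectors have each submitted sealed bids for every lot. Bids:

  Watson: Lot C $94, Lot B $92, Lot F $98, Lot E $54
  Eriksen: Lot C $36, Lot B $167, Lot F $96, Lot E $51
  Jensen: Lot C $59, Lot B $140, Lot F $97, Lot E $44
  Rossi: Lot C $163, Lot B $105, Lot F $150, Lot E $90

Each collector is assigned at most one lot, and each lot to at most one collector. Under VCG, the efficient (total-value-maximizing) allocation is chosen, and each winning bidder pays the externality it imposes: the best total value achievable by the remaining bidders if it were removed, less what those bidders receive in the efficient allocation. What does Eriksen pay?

Efficient allocation: Watson→Lot E ($54), Eriksen→Lot B ($167), Jensen→Lot F ($97), Rossi→Lot C ($163); total welfare W = $481.
Eriksen receives Lot B at value $167, so the others get W − 167 = $314.
Without Eriksen: best allocation of the remaining 3 bidders over all 4 lots is Watson→Lot F ($98), Jensen→Lot B ($140), Rossi→Lot C ($163), total $401.
VCG payment = (others' best without Eriksen) − (others' welfare with Eriksen) = 401 − 314 = $87.

Eriksen pays $87.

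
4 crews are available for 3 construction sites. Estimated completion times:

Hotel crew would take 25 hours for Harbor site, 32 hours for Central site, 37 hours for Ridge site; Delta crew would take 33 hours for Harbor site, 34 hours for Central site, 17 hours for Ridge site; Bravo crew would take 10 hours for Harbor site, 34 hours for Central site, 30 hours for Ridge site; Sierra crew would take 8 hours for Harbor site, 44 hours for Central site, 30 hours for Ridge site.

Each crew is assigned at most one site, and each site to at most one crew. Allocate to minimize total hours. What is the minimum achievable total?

Optimal: Sierra crew→Harbor site (8 hours), Hotel crew→Central site (32 hours), Delta crew→Ridge site (17 hours) — total 8+32+17 = 57 hours.
Row-greedy (each crew in turn takes its cheapest remaining site) gives 76 hours, worse by 19.

Minimum total: 57 hours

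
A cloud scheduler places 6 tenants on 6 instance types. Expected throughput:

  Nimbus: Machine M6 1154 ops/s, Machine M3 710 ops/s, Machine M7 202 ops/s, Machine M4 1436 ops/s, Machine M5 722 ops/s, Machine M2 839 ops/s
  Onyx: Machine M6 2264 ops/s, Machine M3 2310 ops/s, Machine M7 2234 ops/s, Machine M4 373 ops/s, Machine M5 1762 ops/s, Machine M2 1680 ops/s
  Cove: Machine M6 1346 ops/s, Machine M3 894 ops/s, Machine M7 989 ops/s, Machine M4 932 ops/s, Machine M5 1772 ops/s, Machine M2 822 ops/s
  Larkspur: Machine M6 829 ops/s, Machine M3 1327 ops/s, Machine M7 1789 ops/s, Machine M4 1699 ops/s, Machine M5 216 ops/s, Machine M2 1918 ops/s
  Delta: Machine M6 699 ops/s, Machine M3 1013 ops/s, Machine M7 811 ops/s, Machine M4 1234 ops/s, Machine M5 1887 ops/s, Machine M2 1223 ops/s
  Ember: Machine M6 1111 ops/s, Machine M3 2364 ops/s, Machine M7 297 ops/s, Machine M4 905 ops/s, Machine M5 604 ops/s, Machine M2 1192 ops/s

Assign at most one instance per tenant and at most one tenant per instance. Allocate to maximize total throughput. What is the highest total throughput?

Maximum total: 11185 ops/s

Treat this as an assignment problem: match each tenant to one instance.
Optimal: Nimbus→Machine M4 (1436 ops/s), Onyx→Machine M7 (2234 ops/s), Cove→Machine M6 (1346 ops/s), Larkspur→Machine M2 (1918 ops/s), Delta→Machine M5 (1887 ops/s), Ember→Machine M3 (2364 ops/s) — total 1436+2234+1346+1918+1887+2364 = 11185 ops/s.
Max-entry greedy (repeatedly take the single best remaining cell) gives 10858 ops/s, worse by 327.
Swapping Onyx↔Cove (Onyx→Machine M6 2264 ops/s, Cove→Machine M7 989 ops/s) loses 327.
Every other assignment is strictly worse.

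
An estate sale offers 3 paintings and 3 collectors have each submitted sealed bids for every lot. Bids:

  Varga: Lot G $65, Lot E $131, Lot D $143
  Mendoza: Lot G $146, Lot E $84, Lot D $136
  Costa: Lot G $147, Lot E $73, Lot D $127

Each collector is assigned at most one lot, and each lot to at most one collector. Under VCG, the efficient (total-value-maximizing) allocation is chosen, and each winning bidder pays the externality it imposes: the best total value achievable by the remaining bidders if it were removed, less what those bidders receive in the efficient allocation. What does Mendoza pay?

Efficient allocation: Varga→Lot E ($131), Mendoza→Lot D ($136), Costa→Lot G ($147); total welfare W = $414.
Mendoza receives Lot D at value $136, so the others get W − 136 = $278.
Without Mendoza: best allocation of the remaining 2 bidders over all 3 lots is Varga→Lot D ($143), Costa→Lot G ($147), total $290.
VCG payment = (others' best without Mendoza) − (others' welfare with Mendoza) = 290 − 278 = $12.

Mendoza pays $12.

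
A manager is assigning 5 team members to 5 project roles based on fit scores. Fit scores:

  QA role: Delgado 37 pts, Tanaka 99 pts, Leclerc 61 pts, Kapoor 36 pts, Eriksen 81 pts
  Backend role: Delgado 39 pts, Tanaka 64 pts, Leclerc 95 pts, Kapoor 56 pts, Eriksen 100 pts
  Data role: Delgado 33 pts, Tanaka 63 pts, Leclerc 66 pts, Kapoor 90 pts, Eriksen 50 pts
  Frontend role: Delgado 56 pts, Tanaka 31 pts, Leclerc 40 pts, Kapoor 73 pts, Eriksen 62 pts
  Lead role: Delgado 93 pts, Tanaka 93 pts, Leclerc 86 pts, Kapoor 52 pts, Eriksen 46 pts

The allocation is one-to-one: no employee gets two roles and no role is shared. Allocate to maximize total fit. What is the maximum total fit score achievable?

Maximum total: 439 pts

Optimal: Delgado→Lead role (93 pts), Tanaka→QA role (99 pts), Leclerc→Backend role (95 pts), Kapoor→Data role (90 pts), Eriksen→Frontend role (62 pts) — total 93+99+95+90+62 = 439 pts.
Column-greedy (each role in turn goes to its best remaining employee) gives 431 pts, worse by 8.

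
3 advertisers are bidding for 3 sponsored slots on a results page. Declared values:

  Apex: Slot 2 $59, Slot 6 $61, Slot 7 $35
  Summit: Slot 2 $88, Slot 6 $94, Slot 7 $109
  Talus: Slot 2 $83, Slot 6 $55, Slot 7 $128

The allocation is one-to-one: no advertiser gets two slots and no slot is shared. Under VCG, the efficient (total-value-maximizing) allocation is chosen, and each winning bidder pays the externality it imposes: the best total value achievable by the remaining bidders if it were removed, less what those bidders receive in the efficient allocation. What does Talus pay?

Talus pays $17.

Efficient allocation: Apex→Slot 2 ($59), Summit→Slot 6 ($94), Talus→Slot 7 ($128); total welfare W = $281.
Talus receives Slot 7 at value $128, so the others get W − 128 = $153.
Without Talus: best allocation of the remaining 2 bidders over all 3 slots is Apex→Slot 6 ($61), Summit→Slot 7 ($109), total $170.
VCG payment = (others' best without Talus) − (others' welfare with Talus) = 170 − 153 = $17.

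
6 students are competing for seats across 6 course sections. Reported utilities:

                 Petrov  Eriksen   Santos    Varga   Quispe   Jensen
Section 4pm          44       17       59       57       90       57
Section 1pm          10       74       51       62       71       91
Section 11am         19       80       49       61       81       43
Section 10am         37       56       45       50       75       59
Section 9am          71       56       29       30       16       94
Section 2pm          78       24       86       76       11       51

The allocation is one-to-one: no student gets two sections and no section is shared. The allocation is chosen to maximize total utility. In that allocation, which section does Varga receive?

Varga receives Section 10am.

Optimal: Petrov→Section 9am (71 points), Eriksen→Section 11am (80 points), Santos→Section 2pm (86 points), Varga→Section 10am (50 points), Quispe→Section 4pm (90 points), Jensen→Section 1pm (91 points) — total 71+80+86+50+90+91 = 468 points.
Max-entry greedy (repeatedly take the single best remaining cell) gives 449 points, worse by 19.
Next-best assignment: Petrov→Section 9am, Eriksen→Section 11am, Santos→Section 2pm, Varga→Section 4pm, Quispe→Section 10am, Jensen→Section 1pm = 460 points.
Swapping Santos↔Petrov (Santos→Section 9am 29 points, Petrov→Section 2pm 78 points) loses 50.
Varga's own top section is Section 2pm (76 points), but forcing Varga→Section 2pm and reassigning the rest optimally gives only 453 points — worse by 15.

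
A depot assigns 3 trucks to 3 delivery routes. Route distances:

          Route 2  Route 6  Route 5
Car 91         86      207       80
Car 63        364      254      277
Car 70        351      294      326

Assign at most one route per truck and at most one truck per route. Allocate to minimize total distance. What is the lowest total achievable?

This is a one-to-one assignment (minimum-cost bipartite matching).
Optimal: Car 91→Route 2 (86 km), Car 63→Route 5 (277 km), Car 70→Route 6 (294 km) — total 86+277+294 = 657 km.
Min-entry greedy (repeatedly take the single cheapest remaining cell) gives 685 km, worse by 28.
Next-best assignment: Car 91→Route 2, Car 63→Route 6, Car 70→Route 5 = 666 km.

Minimum total: 657 km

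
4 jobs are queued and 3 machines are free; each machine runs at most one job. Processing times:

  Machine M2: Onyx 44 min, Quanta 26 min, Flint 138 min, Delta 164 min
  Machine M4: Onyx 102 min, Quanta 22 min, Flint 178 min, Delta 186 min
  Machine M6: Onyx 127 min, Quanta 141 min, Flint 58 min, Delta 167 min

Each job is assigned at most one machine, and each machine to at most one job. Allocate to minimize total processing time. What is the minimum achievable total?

This is the linear assignment problem.
Optimal: Onyx→Machine M2 (44 min), Quanta→Machine M4 (22 min), Flint→Machine M6 (58 min) — total 44+22+58 = 124 min.
Column-greedy (each machine in turn goes to its cheapest remaining job) gives 186 min, worse by 62.
Every other assignment is strictly worse.

Min total: 124 min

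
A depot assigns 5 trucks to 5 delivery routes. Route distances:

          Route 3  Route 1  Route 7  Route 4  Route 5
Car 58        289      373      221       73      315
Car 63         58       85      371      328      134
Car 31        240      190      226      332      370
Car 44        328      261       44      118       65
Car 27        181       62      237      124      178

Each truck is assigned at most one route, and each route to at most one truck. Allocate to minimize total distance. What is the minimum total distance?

Min total: 484 km

Optimal: Car 58→Route 4 (73 km), Car 63→Route 3 (58 km), Car 31→Route 7 (226 km), Car 44→Route 5 (65 km), Car 27→Route 1 (62 km) — total 73+58+226+65+62 = 484 km.
Min-entry greedy (repeatedly take the single cheapest remaining cell) gives 607 km, worse by 123.
Swapping Car 31↔Car 58 (Car 31→Route 4 332 km, Car 58→Route 7 221 km) adds 254.
No other one-to-one assignment undercuts 484 km.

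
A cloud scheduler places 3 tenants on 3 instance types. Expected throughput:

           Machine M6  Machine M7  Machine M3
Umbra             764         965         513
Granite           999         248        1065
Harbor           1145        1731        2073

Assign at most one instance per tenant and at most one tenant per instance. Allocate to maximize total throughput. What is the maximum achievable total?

Max total: 4037 ops/s

This is a one-to-one assignment (maximum-weight bipartite matching).
Optimal: Umbra→Machine M7 (965 ops/s), Granite→Machine M6 (999 ops/s), Harbor→Machine M3 (2073 ops/s) — total 965+999+2073 = 4037 ops/s.
Row-greedy (each tenant in turn takes its best remaining instance) gives 3175 ops/s, worse by 862.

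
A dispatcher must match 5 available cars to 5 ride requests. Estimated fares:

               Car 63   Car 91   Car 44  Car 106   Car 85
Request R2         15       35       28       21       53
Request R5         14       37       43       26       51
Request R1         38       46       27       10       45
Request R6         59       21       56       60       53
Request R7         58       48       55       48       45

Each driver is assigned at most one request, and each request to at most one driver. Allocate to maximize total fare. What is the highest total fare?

Optimal: Car 63→Request R7 ($58), Car 91→Request R1 ($46), Car 44→Request R5 ($43), Car 106→Request R6 ($60), Car 85→Request R2 ($53) — total 58+46+43+60+53 = $260.
Row-greedy (each driver in turn takes its best remaining request) gives $216, worse by 44.

Maximum total: $260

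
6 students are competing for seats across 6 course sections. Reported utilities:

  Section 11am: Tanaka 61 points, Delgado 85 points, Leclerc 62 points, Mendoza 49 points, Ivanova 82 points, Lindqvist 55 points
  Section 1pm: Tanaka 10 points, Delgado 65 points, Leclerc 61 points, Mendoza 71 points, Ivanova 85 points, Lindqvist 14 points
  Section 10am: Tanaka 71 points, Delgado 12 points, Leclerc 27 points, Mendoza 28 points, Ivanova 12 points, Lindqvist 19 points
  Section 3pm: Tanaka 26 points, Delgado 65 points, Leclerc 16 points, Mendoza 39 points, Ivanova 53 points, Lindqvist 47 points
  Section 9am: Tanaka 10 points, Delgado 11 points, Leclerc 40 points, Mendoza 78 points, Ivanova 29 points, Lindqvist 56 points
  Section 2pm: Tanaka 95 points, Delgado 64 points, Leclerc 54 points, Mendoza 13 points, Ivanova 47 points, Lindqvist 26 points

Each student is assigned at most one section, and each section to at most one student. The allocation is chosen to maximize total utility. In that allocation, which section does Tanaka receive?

Optimal: Tanaka→Section 10am (71 points), Delgado→Section 11am (85 points), Leclerc→Section 2pm (54 points), Mendoza→Section 9am (78 points), Ivanova→Section 1pm (85 points), Lindqvist→Section 3pm (47 points) — total 71+85+54+78+85+47 = 420 points.
Max-entry greedy (repeatedly take the single best remaining cell) gives 417 points, worse by 3.
Tanaka's own top section is Section 2pm (95 points), but forcing Tanaka→Section 2pm and reassigning the rest optimally gives only 417 points — worse by 3.

Tanaka receives Section 10am.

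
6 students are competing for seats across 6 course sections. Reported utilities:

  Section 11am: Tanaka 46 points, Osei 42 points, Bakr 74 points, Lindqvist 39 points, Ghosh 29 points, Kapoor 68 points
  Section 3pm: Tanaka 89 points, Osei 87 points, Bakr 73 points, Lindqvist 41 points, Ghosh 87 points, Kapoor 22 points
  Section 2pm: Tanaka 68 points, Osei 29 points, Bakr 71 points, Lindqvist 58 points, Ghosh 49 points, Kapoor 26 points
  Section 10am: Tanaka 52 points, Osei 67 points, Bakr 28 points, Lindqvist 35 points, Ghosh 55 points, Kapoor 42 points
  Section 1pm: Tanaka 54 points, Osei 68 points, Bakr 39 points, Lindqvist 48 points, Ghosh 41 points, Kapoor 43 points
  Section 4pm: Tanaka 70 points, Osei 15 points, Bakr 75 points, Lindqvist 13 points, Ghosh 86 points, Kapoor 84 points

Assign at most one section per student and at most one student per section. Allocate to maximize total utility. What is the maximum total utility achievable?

This is a one-to-one assignment (maximum-weight bipartite matching).
Optimal: Tanaka→Section 3pm (89 points), Osei→Section 10am (67 points), Bakr→Section 2pm (71 points), Lindqvist→Section 1pm (48 points), Ghosh→Section 4pm (86 points), Kapoor→Section 11am (68 points) — total 89+67+71+48+86+68 = 429 points.
Column-greedy (each section in turn goes to its best remaining student) gives 417 points, worse by 12.

Maximum total: 429 points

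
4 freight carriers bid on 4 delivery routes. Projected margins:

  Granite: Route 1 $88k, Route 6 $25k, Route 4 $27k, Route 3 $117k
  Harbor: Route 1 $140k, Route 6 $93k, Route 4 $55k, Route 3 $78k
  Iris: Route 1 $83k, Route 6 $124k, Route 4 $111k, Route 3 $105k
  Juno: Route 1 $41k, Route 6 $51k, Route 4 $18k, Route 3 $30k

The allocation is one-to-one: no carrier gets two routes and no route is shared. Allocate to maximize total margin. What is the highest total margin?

Maximum total: $419k

This is the linear assignment problem.
Optimal: Granite→Route 3 ($117k), Harbor→Route 1 ($140k), Iris→Route 4 ($111k), Juno→Route 6 ($51k) — total 117+140+111+51 = $419k.
Max-entry greedy (repeatedly take the single best remaining cell) gives $399k, worse by 20.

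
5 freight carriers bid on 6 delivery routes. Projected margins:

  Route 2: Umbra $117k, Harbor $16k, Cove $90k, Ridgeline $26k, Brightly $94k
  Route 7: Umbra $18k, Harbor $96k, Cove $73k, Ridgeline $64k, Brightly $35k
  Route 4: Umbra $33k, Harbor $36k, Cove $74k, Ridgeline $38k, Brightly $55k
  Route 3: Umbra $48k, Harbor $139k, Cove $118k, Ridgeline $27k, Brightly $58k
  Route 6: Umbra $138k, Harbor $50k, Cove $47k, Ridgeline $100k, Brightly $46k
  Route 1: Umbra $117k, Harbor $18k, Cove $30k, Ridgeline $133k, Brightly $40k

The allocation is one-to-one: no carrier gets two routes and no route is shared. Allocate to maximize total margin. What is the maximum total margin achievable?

Max total: $579k

Optimal: Umbra→Route 6 ($138k), Harbor→Route 7 ($96k), Cove→Route 3 ($118k), Ridgeline→Route 1 ($133k), Brightly→Route 2 ($94k) — total 138+96+118+133+94 = $579k.
Next-best assignment: Umbra→Route 6, Harbor→Route 3, Cove→Route 4, Ridgeline→Route 1, Brightly→Route 2 = $578k.
Checked against all permutations: $579k is optimal.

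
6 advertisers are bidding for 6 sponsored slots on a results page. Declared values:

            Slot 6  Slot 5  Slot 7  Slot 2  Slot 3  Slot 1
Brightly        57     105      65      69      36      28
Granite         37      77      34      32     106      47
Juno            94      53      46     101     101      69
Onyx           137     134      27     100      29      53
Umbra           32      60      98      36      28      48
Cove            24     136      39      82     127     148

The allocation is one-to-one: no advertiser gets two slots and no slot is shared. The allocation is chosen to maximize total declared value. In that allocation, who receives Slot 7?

Umbra receives Slot 7.

This is the linear assignment problem.
Optimal: Brightly→Slot 5 ($105), Granite→Slot 3 ($106), Juno→Slot 2 ($101), Onyx→Slot 6 ($137), Umbra→Slot 7 ($98), Cove→Slot 1 ($148) — total 105+106+101+137+98+148 = $695.
Column-greedy (each slot in turn goes to its best remaining advertiser) gives $606, worse by 89.
Next-best assignment: Brightly→Slot 5, Granite→Slot 3, Juno→Slot 6, Onyx→Slot 2, Umbra→Slot 7, Cove→Slot 1 = $651.
Checked against all permutations: $695 is optimal.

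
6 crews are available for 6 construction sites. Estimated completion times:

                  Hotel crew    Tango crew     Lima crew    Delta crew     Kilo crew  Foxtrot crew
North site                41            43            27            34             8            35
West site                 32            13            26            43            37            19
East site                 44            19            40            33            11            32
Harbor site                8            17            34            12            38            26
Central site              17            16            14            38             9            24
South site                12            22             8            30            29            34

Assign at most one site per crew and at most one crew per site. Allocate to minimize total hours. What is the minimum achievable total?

Treat this as an assignment problem: match each crew to one site.
Optimal: Hotel crew→Central site (17 hours), Tango crew→East site (19 hours), Lima crew→South site (8 hours), Delta crew→Harbor site (12 hours), Kilo crew→North site (8 hours), Foxtrot crew→West site (19 hours) — total 17+19+8+12+8+19 = 83 hours.
Min-entry greedy (repeatedly take the single cheapest remaining cell) gives 94 hours, worse by 11.
Checked against all permutations: 83 hours is optimal.

Min total: 83 hours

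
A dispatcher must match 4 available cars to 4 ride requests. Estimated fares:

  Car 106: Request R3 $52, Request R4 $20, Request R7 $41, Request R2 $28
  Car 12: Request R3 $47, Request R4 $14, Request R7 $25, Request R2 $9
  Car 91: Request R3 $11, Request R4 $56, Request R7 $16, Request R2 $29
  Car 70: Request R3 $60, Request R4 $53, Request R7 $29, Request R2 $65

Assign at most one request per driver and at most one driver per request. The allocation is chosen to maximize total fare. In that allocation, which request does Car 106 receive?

Car 106 receives Request R7.

Optimal: Car 106→Request R7 ($41), Car 12→Request R3 ($47), Car 91→Request R4 ($56), Car 70→Request R2 ($65) — total 41+47+56+65 = $209.
Max-entry greedy (repeatedly take the single best remaining cell) gives $198, worse by 11.
Next-best assignment: Car 106→Request R3, Car 12→Request R7, Car 91→Request R4, Car 70→Request R2 = $198.
Checked against all permutations: $209 is optimal.
Car 106's own top request is Request R3 ($52), but forcing Car 106→Request R3 and reassigning the rest optimally gives only $198 — worse by 11.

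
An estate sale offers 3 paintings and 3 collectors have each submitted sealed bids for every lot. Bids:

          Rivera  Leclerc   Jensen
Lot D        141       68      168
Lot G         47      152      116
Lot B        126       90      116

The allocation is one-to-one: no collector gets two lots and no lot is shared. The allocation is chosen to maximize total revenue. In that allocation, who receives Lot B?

Optimal: Rivera→Lot B ($126), Leclerc→Lot G ($152), Jensen→Lot D ($168) — total 126+152+168 = $446.
Row-greedy (each collector in turn takes its best remaining lot) gives $409, worse by 37.
Next-best assignment: Rivera→Lot D, Leclerc→Lot G, Jensen→Lot B = $409.
Every other assignment is strictly worse.
Rivera's own top lot is Lot D ($141), but forcing Rivera→Lot D and reassigning the rest optimally gives only $409 — worse by 37.

Rivera receives Lot B.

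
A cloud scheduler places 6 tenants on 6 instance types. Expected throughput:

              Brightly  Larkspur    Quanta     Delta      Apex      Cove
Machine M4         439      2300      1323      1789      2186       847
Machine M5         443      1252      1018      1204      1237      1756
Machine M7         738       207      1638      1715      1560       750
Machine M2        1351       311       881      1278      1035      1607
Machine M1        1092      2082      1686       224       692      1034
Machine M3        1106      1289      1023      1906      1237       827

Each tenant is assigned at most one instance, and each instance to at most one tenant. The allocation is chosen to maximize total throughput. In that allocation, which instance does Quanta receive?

Optimal: Brightly→Machine M2 (1351 ops/s), Larkspur→Machine M1 (2082 ops/s), Quanta→Machine M7 (1638 ops/s), Delta→Machine M3 (1906 ops/s), Apex→Machine M4 (2186 ops/s), Cove→Machine M5 (1756 ops/s) — total 1351+2082+1638+1906+2186+1756 = 10919 ops/s.
Column-greedy (each instance in turn goes to its best remaining tenant) gives 10045 ops/s, worse by 874.
Every other assignment is strictly worse.
Quanta's own top instance is Machine M1 (1686 ops/s), but forcing Quanta→Machine M1 and reassigning the rest optimally gives only 10559 ops/s — worse by 360.

Quanta receives Machine M7.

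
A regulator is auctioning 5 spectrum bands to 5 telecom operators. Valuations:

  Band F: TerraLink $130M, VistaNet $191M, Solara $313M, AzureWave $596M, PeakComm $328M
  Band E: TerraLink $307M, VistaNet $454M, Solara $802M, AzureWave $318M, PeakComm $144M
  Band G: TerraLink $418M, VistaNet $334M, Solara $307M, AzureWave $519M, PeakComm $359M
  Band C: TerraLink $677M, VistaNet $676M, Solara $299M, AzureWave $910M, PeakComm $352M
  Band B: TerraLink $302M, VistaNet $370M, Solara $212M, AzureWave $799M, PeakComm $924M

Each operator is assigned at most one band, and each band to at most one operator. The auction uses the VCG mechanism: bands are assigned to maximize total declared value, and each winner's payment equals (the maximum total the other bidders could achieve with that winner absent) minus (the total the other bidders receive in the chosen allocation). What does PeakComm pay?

PeakComm pays $203M.

Efficient allocation: TerraLink→Band G ($418M), VistaNet→Band C ($676M), Solara→Band E ($802M), AzureWave→Band F ($596M), PeakComm→Band B ($924M); total welfare W = $3416M.
PeakComm receives Band B at value $924M, so the others get W − 924 = $2492M.
Without PeakComm: best allocation of the remaining 4 bidders over all 5 bands is TerraLink→Band G ($418M), VistaNet→Band C ($676M), Solara→Band E ($802M), AzureWave→Band B ($799M), total $2695M.
VCG payment = (others' best without PeakComm) − (others' welfare with PeakComm) = 2695 − 2492 = $203M.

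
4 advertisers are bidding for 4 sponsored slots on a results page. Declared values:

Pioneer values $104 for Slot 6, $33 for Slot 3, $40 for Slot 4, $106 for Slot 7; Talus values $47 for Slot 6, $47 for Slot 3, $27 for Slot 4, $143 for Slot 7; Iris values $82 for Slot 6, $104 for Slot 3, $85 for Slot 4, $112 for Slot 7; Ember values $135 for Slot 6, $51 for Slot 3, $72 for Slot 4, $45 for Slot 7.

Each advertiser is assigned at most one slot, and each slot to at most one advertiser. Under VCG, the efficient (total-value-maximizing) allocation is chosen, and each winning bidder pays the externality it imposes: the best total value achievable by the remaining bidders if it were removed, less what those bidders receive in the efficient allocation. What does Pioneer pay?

Efficient allocation: Pioneer→Slot 6 ($104), Talus→Slot 7 ($143), Iris→Slot 3 ($104), Ember→Slot 4 ($72); total welfare W = $423.
Pioneer receives Slot 6 at value $104, so the others get W − 104 = $319.
Without Pioneer: best allocation of the remaining 3 bidders over all 4 slots is Talus→Slot 7 ($143), Iris→Slot 3 ($104), Ember→Slot 6 ($135), total $382.
VCG payment = (others' best without Pioneer) − (others' welfare with Pioneer) = 382 − 319 = $63.

Pioneer pays $63.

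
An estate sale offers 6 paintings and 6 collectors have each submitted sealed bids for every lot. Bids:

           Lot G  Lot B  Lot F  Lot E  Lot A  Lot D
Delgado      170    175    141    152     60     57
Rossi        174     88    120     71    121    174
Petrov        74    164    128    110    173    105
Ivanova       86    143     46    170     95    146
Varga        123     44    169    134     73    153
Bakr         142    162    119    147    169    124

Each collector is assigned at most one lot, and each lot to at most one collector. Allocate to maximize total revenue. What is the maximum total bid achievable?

Optimal: Delgado→Lot G ($170), Rossi→Lot D ($174), Petrov→Lot A ($173), Ivanova→Lot E ($170), Varga→Lot F ($169), Bakr→Lot B ($162) — total 170+174+173+170+169+162 = $1018.
Row-greedy (each collector in turn takes its best remaining lot) gives $985, worse by 33.
Next-best assignment: Delgado→Lot G, Rossi→Lot D, Petrov→Lot B, Ivanova→Lot E, Varga→Lot F, Bakr→Lot A = $1016.
Swapping Varga↔Ivanova (Varga→Lot E $134, Ivanova→Lot F $46) loses 159.

Max total: $1018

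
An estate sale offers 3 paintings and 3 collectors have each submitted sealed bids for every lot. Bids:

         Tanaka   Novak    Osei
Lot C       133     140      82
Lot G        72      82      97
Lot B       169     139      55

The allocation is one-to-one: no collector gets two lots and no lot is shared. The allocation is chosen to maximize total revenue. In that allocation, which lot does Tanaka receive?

Tanaka receives Lot B.

Treat this as an assignment problem: match each collector to one lot.
Optimal: Tanaka→Lot B ($169), Novak→Lot C ($140), Osei→Lot G ($97) — total 169+140+97 = $406.
No other one-to-one assignment exceeds $406.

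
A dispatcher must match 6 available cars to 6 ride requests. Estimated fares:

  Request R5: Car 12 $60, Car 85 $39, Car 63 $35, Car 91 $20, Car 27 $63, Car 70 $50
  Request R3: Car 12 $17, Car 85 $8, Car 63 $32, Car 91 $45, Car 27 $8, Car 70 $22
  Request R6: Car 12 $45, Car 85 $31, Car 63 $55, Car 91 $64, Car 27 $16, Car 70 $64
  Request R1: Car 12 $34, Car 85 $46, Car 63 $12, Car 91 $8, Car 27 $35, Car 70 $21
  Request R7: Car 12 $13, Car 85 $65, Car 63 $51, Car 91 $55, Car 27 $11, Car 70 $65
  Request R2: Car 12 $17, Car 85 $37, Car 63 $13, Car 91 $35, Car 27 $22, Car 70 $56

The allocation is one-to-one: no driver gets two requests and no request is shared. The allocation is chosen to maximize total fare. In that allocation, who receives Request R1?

Car 12 receives Request R1.

Optimal: Car 12→Request R1 ($34), Car 85→Request R7 ($65), Car 63→Request R6 ($55), Car 91→Request R3 ($45), Car 27→Request R5 ($63), Car 70→Request R2 ($56) — total 34+65+55+45+63+56 = $318.
Row-greedy (each driver in turn takes its best remaining request) gives $316, worse by 2.
Car 12's own top request is Request R5 ($60), but forcing Car 12→Request R5 and reassigning the rest optimally gives only $316 — worse by 2.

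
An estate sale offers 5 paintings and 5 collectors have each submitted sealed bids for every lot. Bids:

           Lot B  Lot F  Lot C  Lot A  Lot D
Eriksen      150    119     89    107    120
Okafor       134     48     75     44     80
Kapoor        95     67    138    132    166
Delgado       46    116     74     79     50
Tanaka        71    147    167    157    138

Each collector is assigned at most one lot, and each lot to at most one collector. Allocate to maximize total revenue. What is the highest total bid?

Max total: $690

This is a one-to-one assignment (maximum-weight bipartite matching).
Optimal: Eriksen→Lot A ($107), Okafor→Lot B ($134), Kapoor→Lot D ($166), Delgado→Lot F ($116), Tanaka→Lot C ($167) — total 107+134+166+116+167 = $690.
Max-entry greedy (repeatedly take the single best remaining cell) gives $643, worse by 47.
Next-best assignment: Eriksen→Lot D, Okafor→Lot B, Kapoor→Lot A, Delgado→Lot F, Tanaka→Lot C = $669.
Swapping Okafor↔Tanaka (Okafor→Lot C $75, Tanaka→Lot B $71) loses 155.
Every other assignment is strictly worse.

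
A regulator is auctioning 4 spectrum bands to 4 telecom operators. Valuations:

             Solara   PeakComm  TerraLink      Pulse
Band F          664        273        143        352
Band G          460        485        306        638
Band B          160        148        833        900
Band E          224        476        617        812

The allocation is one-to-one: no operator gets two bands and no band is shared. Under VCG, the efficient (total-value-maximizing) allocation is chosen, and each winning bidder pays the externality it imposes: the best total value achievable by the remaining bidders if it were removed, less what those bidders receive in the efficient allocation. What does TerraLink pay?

Efficient allocation: Solara→Band F ($664M), PeakComm→Band G ($485M), TerraLink→Band B ($833M), Pulse→Band E ($812M); total welfare W = $2794M.
TerraLink receives Band B at value $833M, so the others get W − 833 = $1961M.
Without TerraLink: best allocation of the remaining 3 bidders over all 4 bands is Solara→Band F ($664M), PeakComm→Band G ($485M), Pulse→Band B ($900M), total $2049M.
VCG payment = (others' best without TerraLink) − (others' welfare with TerraLink) = 2049 − 1961 = $88M.

TerraLink pays $88M.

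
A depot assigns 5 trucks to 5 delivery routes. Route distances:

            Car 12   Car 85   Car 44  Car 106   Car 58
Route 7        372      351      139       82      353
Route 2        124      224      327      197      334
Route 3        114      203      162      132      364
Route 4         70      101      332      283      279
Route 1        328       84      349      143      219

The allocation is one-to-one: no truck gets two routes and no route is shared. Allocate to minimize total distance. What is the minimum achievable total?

This is the linear assignment problem.
Optimal: Car 12→Route 2 (124 km), Car 85→Route 4 (101 km), Car 44→Route 3 (162 km), Car 106→Route 7 (82 km), Car 58→Route 1 (219 km) — total 124+101+162+82+219 = 688 km.
Min-entry greedy (repeatedly take the single cheapest remaining cell) gives 732 km, worse by 44.
Swapping Car 12↔Car 58 (Car 12→Route 1 328 km, Car 58→Route 2 334 km) adds 319.
Every other assignment is strictly worse.

Minimum total: 688 km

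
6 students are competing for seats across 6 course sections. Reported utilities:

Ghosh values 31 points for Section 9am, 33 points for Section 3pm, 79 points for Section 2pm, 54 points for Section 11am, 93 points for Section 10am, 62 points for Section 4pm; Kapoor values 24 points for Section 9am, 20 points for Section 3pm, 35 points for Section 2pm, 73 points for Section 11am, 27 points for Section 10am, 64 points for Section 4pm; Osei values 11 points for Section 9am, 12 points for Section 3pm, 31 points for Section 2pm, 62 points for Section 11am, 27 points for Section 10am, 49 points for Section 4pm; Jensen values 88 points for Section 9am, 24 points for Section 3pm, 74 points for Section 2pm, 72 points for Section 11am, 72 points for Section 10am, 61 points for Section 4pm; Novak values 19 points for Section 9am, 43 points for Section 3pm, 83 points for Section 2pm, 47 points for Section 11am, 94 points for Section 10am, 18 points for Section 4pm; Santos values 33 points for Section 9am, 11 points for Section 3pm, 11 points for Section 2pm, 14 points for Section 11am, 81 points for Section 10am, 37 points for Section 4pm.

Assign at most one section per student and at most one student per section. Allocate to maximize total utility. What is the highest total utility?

Optimal: Ghosh→Section 2pm (79 points), Kapoor→Section 4pm (64 points), Osei→Section 11am (62 points), Jensen→Section 9am (88 points), Novak→Section 3pm (43 points), Santos→Section 10am (81 points) — total 79+64+62+88+43+81 = 417 points.
Max-entry greedy (repeatedly take the single best remaining cell) gives 394 points, worse by 23.
Next-best assignment: Ghosh→Section 2pm, Kapoor→Section 11am, Osei→Section 4pm, Jensen→Section 9am, Novak→Section 3pm, Santos→Section 10am = 413 points.

Maximum total: 417 points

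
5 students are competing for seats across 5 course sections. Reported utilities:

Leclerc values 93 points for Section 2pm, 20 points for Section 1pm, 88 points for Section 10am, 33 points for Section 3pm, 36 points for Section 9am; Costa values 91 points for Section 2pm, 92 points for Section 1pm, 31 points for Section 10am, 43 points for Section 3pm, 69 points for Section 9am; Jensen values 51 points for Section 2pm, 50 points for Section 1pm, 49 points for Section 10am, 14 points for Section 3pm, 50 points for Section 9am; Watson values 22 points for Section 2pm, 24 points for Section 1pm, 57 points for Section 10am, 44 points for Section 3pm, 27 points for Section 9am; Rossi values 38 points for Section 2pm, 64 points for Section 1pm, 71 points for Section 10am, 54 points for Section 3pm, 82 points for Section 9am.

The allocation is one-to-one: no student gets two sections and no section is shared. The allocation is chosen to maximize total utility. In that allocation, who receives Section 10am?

This is a one-to-one assignment (maximum-weight bipartite matching).
Optimal: Leclerc→Section 2pm (93 points), Costa→Section 1pm (92 points), Jensen→Section 10am (49 points), Watson→Section 3pm (44 points), Rossi→Section 9am (82 points) — total 93+92+49+44+82 = 360 points.
Swapping Watson↔Costa (Watson→Section 1pm 24 points, Costa→Section 3pm 43 points) loses 69.
Jensen's own top section is Section 2pm (51 points), but forcing Jensen→Section 2pm and reassigning the rest optimally gives only 357 points — worse by 3.

Jensen receives Section 10am.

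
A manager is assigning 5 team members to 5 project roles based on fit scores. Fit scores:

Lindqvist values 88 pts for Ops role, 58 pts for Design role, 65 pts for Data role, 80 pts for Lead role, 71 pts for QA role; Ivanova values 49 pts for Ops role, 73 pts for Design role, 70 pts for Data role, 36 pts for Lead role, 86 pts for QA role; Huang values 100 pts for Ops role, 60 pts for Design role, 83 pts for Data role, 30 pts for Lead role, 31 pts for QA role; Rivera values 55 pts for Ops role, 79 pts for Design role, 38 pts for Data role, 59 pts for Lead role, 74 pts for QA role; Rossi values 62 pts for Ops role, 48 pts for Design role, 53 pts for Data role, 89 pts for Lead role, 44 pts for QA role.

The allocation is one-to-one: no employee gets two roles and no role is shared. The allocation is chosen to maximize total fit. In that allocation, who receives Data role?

Optimal: Lindqvist→Ops role (88 pts), Ivanova→QA role (86 pts), Huang→Data role (83 pts), Rivera→Design role (79 pts), Rossi→Lead role (89 pts) — total 88+86+83+79+89 = 425 pts.
Max-entry greedy (repeatedly take the single best remaining cell) gives 419 pts, worse by 6.
Every other assignment is strictly worse.
Huang's own top role is Ops role (100 pts), but forcing Huang→Ops role and reassigning the rest optimally gives only 419 pts — worse by 6.

Huang receives Data role.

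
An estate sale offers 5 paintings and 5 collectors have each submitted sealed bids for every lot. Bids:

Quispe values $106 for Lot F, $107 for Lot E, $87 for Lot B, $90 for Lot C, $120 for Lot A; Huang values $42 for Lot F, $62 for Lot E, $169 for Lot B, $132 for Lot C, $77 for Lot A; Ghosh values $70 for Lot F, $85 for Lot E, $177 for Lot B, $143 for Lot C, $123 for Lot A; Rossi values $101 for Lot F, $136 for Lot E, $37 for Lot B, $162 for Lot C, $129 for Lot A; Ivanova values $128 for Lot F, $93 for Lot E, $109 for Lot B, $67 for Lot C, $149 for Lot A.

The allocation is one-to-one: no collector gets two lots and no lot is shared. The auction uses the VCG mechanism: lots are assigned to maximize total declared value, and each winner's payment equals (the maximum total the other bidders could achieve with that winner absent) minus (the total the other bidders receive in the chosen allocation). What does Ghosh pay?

Ghosh pays $27.

Efficient allocation: Quispe→Lot F ($106), Huang→Lot B ($169), Ghosh→Lot C ($143), Rossi→Lot E ($136), Ivanova→Lot A ($149); total welfare W = $703.
Ghosh receives Lot C at value $143, so the others get W − 143 = $560.
Without Ghosh: best allocation of the remaining 4 bidders over all 5 lots is Quispe→Lot E ($107), Huang→Lot B ($169), Rossi→Lot C ($162), Ivanova→Lot A ($149), total $587.
VCG payment = (others' best without Ghosh) − (others' welfare with Ghosh) = 587 − 560 = $27.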